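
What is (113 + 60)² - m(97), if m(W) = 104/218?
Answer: 3262209/109 ≈ 29929.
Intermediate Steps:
m(W) = 52/109 (m(W) = 104*(1/218) = 52/109)
(113 + 60)² - m(97) = (113 + 60)² - 1*52/109 = 173² - 52/109 = 29929 - 52/109 = 3262209/109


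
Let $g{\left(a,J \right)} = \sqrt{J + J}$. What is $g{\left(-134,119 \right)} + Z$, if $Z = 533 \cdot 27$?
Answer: $14391 + \sqrt{238} \approx 14406.0$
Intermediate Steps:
$Z = 14391$
$g{\left(a,J \right)} = \sqrt{2} \sqrt{J}$ ($g{\left(a,J \right)} = \sqrt{2 J} = \sqrt{2} \sqrt{J}$)
$g{\left(-134,119 \right)} + Z = \sqrt{2} \sqrt{119} + 14391 = \sqrt{238} + 14391 = 14391 + \sqrt{238}$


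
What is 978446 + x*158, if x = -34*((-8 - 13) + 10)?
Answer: 1037538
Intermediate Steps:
x = 374 (x = -34*(-21 + 10) = -34*(-11) = 374)
978446 + x*158 = 978446 + 374*158 = 978446 + 59092 = 1037538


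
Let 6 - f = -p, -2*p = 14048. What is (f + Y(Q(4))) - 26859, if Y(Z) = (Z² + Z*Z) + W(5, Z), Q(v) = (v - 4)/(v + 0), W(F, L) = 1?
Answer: -33876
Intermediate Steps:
Q(v) = (-4 + v)/v
Y(Z) = 1 + 2*Z² (Y(Z) = (Z² + Z*Z) + 1 = (Z² + Z²) + 1 = 2*Z² + 1 = 1 + 2*Z²)
p = -7024 (p = -½*14048 = -7024)
f = -7018 (f = 6 - (-1)*(-7024) = 6 - 1*7024 = 6 - 7024 = -7018)
(f + Y(Q(4))) - 26859 = (-7018 + (1 + 2*((-4 + 4)/4)²)) - 26859 = (-7018 + (1 + 2*((¼)*0)²)) - 26859 = (-7018 + (1 + 2*0²)) - 26859 = (-7018 + (1 + 2*0)) - 26859 = (-7018 + (1 + 0)) - 26859 = (-7018 + 1) - 26859 = -7017 - 26859 = -33876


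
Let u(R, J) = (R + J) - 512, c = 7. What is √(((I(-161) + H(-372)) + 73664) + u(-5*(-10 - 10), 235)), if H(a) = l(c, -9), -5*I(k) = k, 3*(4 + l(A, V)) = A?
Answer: √16541445/15 ≈ 271.14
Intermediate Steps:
l(A, V) = -4 + A/3
I(k) = -k/5
H(a) = -5/3 (H(a) = -4 + (⅓)*7 = -4 + 7/3 = -5/3)
u(R, J) = -512 + J + R (u(R, J) = (J + R) - 512 = -512 + J + R)
√(((I(-161) + H(-372)) + 73664) + u(-5*(-10 - 10), 235)) = √(((-⅕*(-161) - 5/3) + 73664) + (-512 + 235 - 5*(-10 - 10))) = √(((161/5 - 5/3) + 73664) + (-512 + 235 - 5*(-20))) = √((458/15 + 73664) + (-512 + 235 + 100)) = √(1105418/15 - 177) = √(1102763/15) = √16541445/15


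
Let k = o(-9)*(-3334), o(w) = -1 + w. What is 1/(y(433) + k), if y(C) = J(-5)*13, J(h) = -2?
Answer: 1/33314 ≈ 3.0017e-5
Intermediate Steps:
y(C) = -26 (y(C) = -2*13 = -26)
k = 33340 (k = (-1 - 9)*(-3334) = -10*(-3334) = 33340)
1/(y(433) + k) = 1/(-26 + 33340) = 1/33314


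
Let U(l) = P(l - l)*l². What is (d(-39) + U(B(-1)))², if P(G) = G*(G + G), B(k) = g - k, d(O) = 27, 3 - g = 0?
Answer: 729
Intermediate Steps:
g = 3 (g = 3 - 1*0 = 3 + 0 = 3)
B(k) = 3 - k
P(G) = 2*G² (P(G) = G*(2*G) = 2*G²)
U(l) = 0 (U(l) = (2*(l - l)²)*l² = (2*0²)*l² = (2*0)*l² = 0*l² = 0)
(d(-39) + U(B(-1)))² = (27 + 0)² = 27² = 729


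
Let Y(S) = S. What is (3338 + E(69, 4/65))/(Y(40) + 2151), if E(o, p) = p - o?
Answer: 212489/142415 ≈ 1.4920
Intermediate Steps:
(3338 + E(69, 4/65))/(Y(40) + 2151) = (3338 + (4/65 - 1*69))/(40 + 2151) = (3338 + (4*(1/65) - 69))/2191 = (3338 + (4/65 - 69))*(1/2191) = (3338 - 4481/65)*(1/2191) = (212489/65)*(1/2191) = 212489/142415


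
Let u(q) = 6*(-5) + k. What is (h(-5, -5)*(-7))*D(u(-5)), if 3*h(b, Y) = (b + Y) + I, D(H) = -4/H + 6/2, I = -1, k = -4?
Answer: 4081/51 ≈ 80.020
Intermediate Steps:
u(q) = -34 (u(q) = 6*(-5) - 4 = -30 - 4 = -34)
D(H) = 3 - 4/H (D(H) = -4/H + 6*(½) = -4/H + 3 = 3 - 4/H)
h(b, Y) = -⅓ + Y/3 + b/3 (h(b, Y) = ((b + Y) - 1)/3 = ((Y + b) - 1)/3 = (-1 + Y + b)/3 = -⅓ + Y/3 + b/3)
(h(-5, -5)*(-7))*D(u(-5)) = ((-⅓ + (⅓)*(-5) + (⅓)*(-5))*(-7))*(3 - 4/(-34)) = ((-⅓ - 5/3 - 5/3)*(-7))*(3 - 4*(-1/34)) = (-11/3*(-7))*(3 + 2/17) = (77/3)*(53/17) = 4081/51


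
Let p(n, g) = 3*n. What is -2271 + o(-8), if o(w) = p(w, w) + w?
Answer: -2303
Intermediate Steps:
o(w) = 4*w (o(w) = 3*w + w = 4*w)
-2271 + o(-8) = -2271 + 4*(-8) = -2271 - 32 = -2303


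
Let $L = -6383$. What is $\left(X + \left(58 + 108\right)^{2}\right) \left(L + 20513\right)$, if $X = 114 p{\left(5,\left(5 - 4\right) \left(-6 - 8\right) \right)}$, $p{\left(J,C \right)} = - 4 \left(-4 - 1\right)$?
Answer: $421582680$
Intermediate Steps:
$p{\left(J,C \right)} = 20$ ($p{\left(J,C \right)} = \left(-4\right) \left(-5\right) = 20$)
$X = 2280$ ($X = 114 \cdot 20 = 2280$)
$\left(X + \left(58 + 108\right)^{2}\right) \left(L + 20513\right) = \left(2280 + \left(58 + 108\right)^{2}\right) \left(-6383 + 20513\right) = \left(2280 + 166^{2}\right) 14130 = \left(2280 + 27556\right) 14130 = 29836 \cdot 14130 = 421582680$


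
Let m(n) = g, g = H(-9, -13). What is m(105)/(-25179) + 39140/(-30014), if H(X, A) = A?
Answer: -492557939/377861253 ≈ -1.3035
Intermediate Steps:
g = -13
m(n) = -13
m(105)/(-25179) + 39140/(-30014) = -13/(-25179) + 39140/(-30014) = -13*(-1/25179) + 39140*(-1/30014) = 13/25179 - 19570/15007 = -492557939/377861253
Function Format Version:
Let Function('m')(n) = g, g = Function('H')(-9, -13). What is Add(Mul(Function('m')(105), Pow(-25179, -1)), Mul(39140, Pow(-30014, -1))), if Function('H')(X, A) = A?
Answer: Rational(-492557939, 377861253) ≈ -1.3035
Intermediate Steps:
g = -13
Function('m')(n) = -13
Add(Mul(Function('m')(105), Pow(-25179, -1)), Mul(39140, Pow(-30014, -1))) = Add(Mul(-13, Pow(-25179, -1)), Mul(39140, Pow(-30014, -1))) = Add(Mul(-13, Rational(-1, 25179)), Mul(39140, Rational(-1, 30014))) = Add(Rational(13, 25179), Rational(-19570, 15007)) = Rational(-492557939, 377861253)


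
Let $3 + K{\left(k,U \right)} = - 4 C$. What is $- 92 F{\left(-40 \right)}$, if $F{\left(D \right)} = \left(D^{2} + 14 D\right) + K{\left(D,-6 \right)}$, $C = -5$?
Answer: $-97244$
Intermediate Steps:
$K{\left(k,U \right)} = 17$ ($K{\left(k,U \right)} = -3 - -20 = -3 + 20 = 17$)
$F{\left(D \right)} = 17 + D^{2} + 14 D$ ($F{\left(D \right)} = \left(D^{2} + 14 D\right) + 17 = 17 + D^{2} + 14 D$)
$- 92 F{\left(-40 \right)} = - 92 \left(17 + \left(-40\right)^{2} + 14 \left(-40\right)\right) = - 92 \left(17 + 1600 - 560\right) = \left(-92\right) 1057 = -97244$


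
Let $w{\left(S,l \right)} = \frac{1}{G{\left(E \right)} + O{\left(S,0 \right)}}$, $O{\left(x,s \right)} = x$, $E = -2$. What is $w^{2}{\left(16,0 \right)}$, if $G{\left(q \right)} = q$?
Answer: $\frac{1}{196} \approx 0.005102$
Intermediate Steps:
$w{\left(S,l \right)} = \frac{1}{-2 + S}$
$w^{2}{\left(16,0 \right)} = \left(\frac{1}{-2 + 16}\right)^{2} = \left(\frac{1}{14}\right)^{2} = \frac{1}{196}$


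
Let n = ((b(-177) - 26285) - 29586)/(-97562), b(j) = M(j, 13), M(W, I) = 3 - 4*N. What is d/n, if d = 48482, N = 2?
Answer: 1182500221/13969 ≈ 84652.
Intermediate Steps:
M(W, I) = -5 (M(W, I) = 3 - 4*2 = 3 - 8 = -5)
b(j) = -5
n = 27938/48781 (n = ((-5 - 26285) - 29586)/(-97562) = (-26290 - 29586)*(-1/97562) = -55876*(-1/97562) = 27938/48781 ≈ 0.57272)
d/n = 48482/(27938/48781) = 48482*(48781/27938) = 1182500221/13969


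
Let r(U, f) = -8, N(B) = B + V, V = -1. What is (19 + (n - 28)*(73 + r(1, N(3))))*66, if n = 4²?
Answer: -50226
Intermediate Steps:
N(B) = -1 + B (N(B) = B - 1 = -1 + B)
n = 16
(19 + (n - 28)*(73 + r(1, N(3))))*66 = (19 + (16 - 28)*(73 - 8))*66 = (19 - 12*65)*66 = (19 - 780)*66 = -761*66 = -50226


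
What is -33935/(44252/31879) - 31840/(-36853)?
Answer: -39866677383165/1630818956 ≈ -24446.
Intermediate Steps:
-33935/(44252/31879) - 31840/(-36853) = -33935/(44252*(1/31879)) - 31840*(-1/36853) = -33935/44252/31879 + 31840/36853 = -33935*31879/44252 + 31840/36853 = -1081813865/44252 + 31840/36853 = -39866677383165/1630818956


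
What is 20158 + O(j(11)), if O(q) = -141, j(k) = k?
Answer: 20017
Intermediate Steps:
20158 + O(j(11)) = 20158 - 141 = 20017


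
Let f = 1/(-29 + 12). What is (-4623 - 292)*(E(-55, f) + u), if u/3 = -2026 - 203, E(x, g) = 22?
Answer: 32758475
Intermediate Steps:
f = -1/17 (f = 1/(-17) = -1/17 ≈ -0.058824)
u = -6687 (u = 3*(-2026 - 203) = 3*(-2229) = -6687)
(-4623 - 292)*(E(-55, f) + u) = (-4623 - 292)*(22 - 6687) = -4915*(-6665) = 32758475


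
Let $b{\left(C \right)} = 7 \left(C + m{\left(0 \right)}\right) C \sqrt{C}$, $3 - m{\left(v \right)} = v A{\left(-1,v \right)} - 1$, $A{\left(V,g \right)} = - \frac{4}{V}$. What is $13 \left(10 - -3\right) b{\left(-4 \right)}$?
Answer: $0$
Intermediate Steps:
$m{\left(v \right)} = 4 - 4 v$ ($m{\left(v \right)} = 3 - \left(v \left(- \frac{4}{-1}\right) - 1\right) = 3 - \left(v \left(\left(-4\right) \left(-1\right)\right) - 1\right) = 3 - \left(v 4 - 1\right) = 3 - \left(4 v - 1\right) = 3 - \left(-1 + 4 v\right) = 4 - 4 v$)
$b{\left(C \right)} = C^{\frac{3}{2}} \left(28 + 7 C\right)$ ($b{\left(C \right)} = 7 \left(C + \left(4 - 0\right)\right) C \sqrt{C} = 7 \left(C + \left(4 + 0\right)\right) C \sqrt{C} = 7 \left(C + 4\right) C \sqrt{C} = 7 \left(4 + C\right) C \sqrt{C} = \left(28 + 7 C\right) C \sqrt{C} = C \left(28 + 7 C\right) \sqrt{C} = C^{\frac{3}{2}} \left(28 + 7 C\right)$)
$13 \left(10 - -3\right) b{\left(-4 \right)} = 13 \left(10 - -3\right) 7 \left(-4\right)^{\frac{3}{2}} \left(4 - 4\right) = 13 \left(10 + 3\right) 7 \left(- 8 i\right) 0 = 13 \cdot 13 \cdot 0 = 169 \cdot 0 = 0$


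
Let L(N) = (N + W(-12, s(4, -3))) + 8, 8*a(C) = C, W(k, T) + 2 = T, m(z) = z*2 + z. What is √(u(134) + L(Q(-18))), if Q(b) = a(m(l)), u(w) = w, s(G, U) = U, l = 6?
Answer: √557/2 ≈ 11.800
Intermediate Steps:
m(z) = 3*z (m(z) = 2*z + z = 3*z)
W(k, T) = -2 + T
a(C) = C/8
Q(b) = 9/4 (Q(b) = (3*6)/8 = (⅛)*18 = 9/4)
L(N) = 3 + N (L(N) = (N + (-2 - 3)) + 8 = (N - 5) + 8 = (-5 + N) + 8 = 3 + N)
√(u(134) + L(Q(-18))) = √(134 + (3 + 9/4)) = √(134 + 21/4) = √(557/4) = √557/2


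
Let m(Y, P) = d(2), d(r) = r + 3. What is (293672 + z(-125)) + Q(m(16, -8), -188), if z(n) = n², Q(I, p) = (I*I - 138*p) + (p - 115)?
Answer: 334963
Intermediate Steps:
d(r) = 3 + r
m(Y, P) = 5 (m(Y, P) = 3 + 2 = 5)
Q(I, p) = -115 + I² - 137*p (Q(I, p) = (I² - 138*p) + (-115 + p) = -115 + I² - 137*p)
(293672 + z(-125)) + Q(m(16, -8), -188) = (293672 + (-125)²) + (-115 + 5² - 137*(-188)) = (293672 + 15625) + (-115 + 25 + 25756) = 309297 + 25666 = 334963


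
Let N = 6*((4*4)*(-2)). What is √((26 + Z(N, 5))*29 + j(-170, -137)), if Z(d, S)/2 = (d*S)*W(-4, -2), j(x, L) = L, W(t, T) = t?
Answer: √223337 ≈ 472.59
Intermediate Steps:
N = -192 (N = 6*(16*(-2)) = 6*(-32) = -192)
Z(d, S) = -8*S*d (Z(d, S) = 2*((d*S)*(-4)) = 2*((S*d)*(-4)) = 2*(-4*S*d) = -8*S*d)
√((26 + Z(N, 5))*29 + j(-170, -137)) = √((26 - 8*5*(-192))*29 - 137) = √((26 + 7680)*29 - 137) = √(7706*29 - 137) = √(223474 - 137) = √223337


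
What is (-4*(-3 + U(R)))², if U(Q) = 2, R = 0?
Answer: 16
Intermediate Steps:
(-4*(-3 + U(R)))² = (-4*(-3 + 2))² = (-4*(-1))² = 4² = 16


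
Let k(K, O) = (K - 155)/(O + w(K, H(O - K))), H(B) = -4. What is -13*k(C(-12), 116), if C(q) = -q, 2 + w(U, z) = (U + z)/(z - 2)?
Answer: 33/2 ≈ 16.500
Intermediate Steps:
w(U, z) = -2 + (U + z)/(-2 + z) (w(U, z) = -2 + (U + z)/(z - 2) = -2 + (U + z)/(-2 + z))
k(K, O) = (-155 + K)/(-4/3 + O - K/6) (k(K, O) = (K - 155)/(O + (4 + K - 1*(-4))/(-2 - 4)) = (-155 + K)/(O + (4 + K + 4)/(-6)) = (-155 + K)/(O - (8 + K)/6) = (-155 + K)/(O + (-4/3 - K/6)) = (-155 + K)/(-4/3 + O - K/6))
-13*k(C(-12), 116) = -78*(155 - (-1)*(-12))/(8 - 1*(-12) - 6*116) = -78*(155 - 1*12)/(8 + 12 - 696) = -78*(155 - 12)/(-676) = -78*(-1)*143/676 = -13*(-33/26) = 33/2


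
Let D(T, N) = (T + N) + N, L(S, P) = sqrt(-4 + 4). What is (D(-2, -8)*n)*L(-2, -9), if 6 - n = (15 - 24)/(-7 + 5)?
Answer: 0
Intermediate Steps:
L(S, P) = 0 (L(S, P) = sqrt(0) = 0)
D(T, N) = T + 2*N (D(T, N) = (N + T) + N = T + 2*N)
n = 3/2 (n = 6 - (15 - 24)/(-7 + 5) = 6 - (-9)/(-2) = 6 - (-9)*(-1)/2 = 6 - 1*9/2 = 6 - 9/2 = 3/2 ≈ 1.5000)
(D(-2, -8)*n)*L(-2, -9) = ((-2 + 2*(-8))*(3/2))*0 = ((-2 - 16)*(3/2))*0 = -18*3/2*0 = -27*0 = 0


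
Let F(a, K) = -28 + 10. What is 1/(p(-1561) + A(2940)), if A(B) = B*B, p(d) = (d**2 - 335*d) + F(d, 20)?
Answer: 1/11603238 ≈ 8.6183e-8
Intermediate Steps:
F(a, K) = -18
p(d) = -18 + d**2 - 335*d (p(d) = (d**2 - 335*d) - 18 = -18 + d**2 - 335*d)
A(B) = B**2
1/(p(-1561) + A(2940)) = 1/((-18 + (-1561)**2 - 335*(-1561)) + 2940**2) = 1/((-18 + 2436721 + 522935) + 8643600) = 1/(2959638 + 8643600) = 1/11603238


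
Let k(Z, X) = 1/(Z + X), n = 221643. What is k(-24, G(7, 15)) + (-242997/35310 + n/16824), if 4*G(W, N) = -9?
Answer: 8102123/1295448 ≈ 6.2543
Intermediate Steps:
G(W, N) = -9/4 (G(W, N) = (¼)*(-9) = -9/4)
k(Z, X) = 1/(X + Z)
k(-24, G(7, 15)) + (-242997/35310 + n/16824) = 1/(-9/4 - 24) + (-242997/35310 + 221643/16824) = 1/(-105/4) + (-242997*1/35310 + 221643*(1/16824)) = -4/105 + (-757/110 + 73881/5608) = -4/105 + 1940827/308440 = 8102123/1295448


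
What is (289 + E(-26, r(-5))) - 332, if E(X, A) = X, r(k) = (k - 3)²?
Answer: -69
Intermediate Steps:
r(k) = (-3 + k)²
(289 + E(-26, r(-5))) - 332 = (289 - 26) - 332 = 263 - 332 = -69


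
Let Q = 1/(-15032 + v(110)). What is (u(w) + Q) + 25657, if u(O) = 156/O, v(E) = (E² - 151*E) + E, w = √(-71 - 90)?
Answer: 498566823/19432 - 156*I*√161/161 ≈ 25657.0 - 12.295*I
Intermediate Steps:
w = I*√161 (w = √(-161) = I*√161 ≈ 12.689*I)
v(E) = E² - 150*E
Q = -1/19432 (Q = 1/(-15032 + 110*(-150 + 110)) = 1/(-15032 + 110*(-40)) = 1/(-15032 - 4400) = 1/(-19432) = -1/19432 ≈ -5.1462e-5)
(u(w) + Q) + 25657 = (156/((I*√161)) - 1/19432) + 25657 = (156*(-I*√161/161) - 1/19432) + 25657 = (-156*I*√161/161 - 1/19432) + 25657 = (-1/19432 - 156*I*√161/161) + 25657 = 498566823/19432 - 156*I*√161/161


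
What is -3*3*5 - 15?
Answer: -60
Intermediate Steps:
-3*3*5 - 15 = -9*5 - 15 = -45 - 15 = -60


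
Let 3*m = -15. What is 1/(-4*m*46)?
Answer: 1/920 ≈ 0.0010870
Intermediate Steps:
m = -5 (m = (⅓)*(-15) = -5)
1/(-4*m*46) = 1/(-4*(-5)*46) = 1/(20*46) = 1/920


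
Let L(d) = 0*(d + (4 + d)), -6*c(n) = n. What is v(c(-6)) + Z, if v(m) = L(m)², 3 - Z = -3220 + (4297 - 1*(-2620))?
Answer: -3694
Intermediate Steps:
c(n) = -n/6
L(d) = 0 (L(d) = 0*(4 + 2*d) = 0)
Z = -3694 (Z = 3 - (-3220 + (4297 - 1*(-2620))) = 3 - (-3220 + (4297 + 2620)) = 3 - (-3220 + 6917) = 3 - 1*3697 = 3 - 3697 = -3694)
v(m) = 0 (v(m) = 0² = 0)
v(c(-6)) + Z = 0 - 3694 = -3694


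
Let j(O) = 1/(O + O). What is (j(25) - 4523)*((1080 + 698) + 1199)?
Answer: -673245573/50 ≈ -1.3465e+7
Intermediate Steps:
j(O) = 1/(2*O)
(j(25) - 4523)*((1080 + 698) + 1199) = ((½)/25 - 4523)*((1080 + 698) + 1199) = ((½)*(1/25) - 4523)*(1778 + 1199) = (1/50 - 4523)*2977 = -226149/50*2977 = -673245573/50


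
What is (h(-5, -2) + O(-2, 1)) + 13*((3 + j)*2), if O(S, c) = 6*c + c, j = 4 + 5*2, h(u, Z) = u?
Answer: 444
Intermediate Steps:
j = 14 (j = 4 + 10 = 14)
O(S, c) = 7*c
(h(-5, -2) + O(-2, 1)) + 13*((3 + j)*2) = (-5 + 7*1) + 13*((3 + 14)*2) = (-5 + 7) + 13*(17*2) = 2 + 13*34 = 2 + 442 = 444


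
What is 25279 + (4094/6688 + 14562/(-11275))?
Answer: 86643971727/3427600 ≈ 25278.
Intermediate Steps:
25279 + (4094/6688 + 14562/(-11275)) = 25279 + (4094*(1/6688) + 14562*(-1/11275)) = 25279 + (2047/3344 - 14562/11275) = 25279 - 2328673/3427600 = 86643971727/3427600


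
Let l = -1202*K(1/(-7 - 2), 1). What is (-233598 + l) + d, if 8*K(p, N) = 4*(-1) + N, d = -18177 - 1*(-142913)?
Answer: -433645/4 ≈ -1.0841e+5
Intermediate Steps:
d = 124736 (d = -18177 + 142913 = 124736)
K(p, N) = -½ + N/8 (K(p, N) = (4*(-1) + N)/8 = (-4 + N)/8 = -½ + N/8)
l = 1803/4 (l = -1202*(-½ + (⅛)*1) = -1202*(-½ + ⅛) = -1202*(-3/8) = 1803/4 ≈ 450.75)
(-233598 + l) + d = (-233598 + 1803/4) + 124736 = -932589/4 + 124736 = -433645/4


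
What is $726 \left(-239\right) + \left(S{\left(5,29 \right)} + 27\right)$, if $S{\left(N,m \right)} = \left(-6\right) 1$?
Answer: $-173493$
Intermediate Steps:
$S{\left(N,m \right)} = -6$
$726 \left(-239\right) + \left(S{\left(5,29 \right)} + 27\right) = 726 \left(-239\right) + \left(-6 + 27\right) = -173514 + 21 = -173493$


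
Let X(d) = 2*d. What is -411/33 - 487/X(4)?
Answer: -6453/88 ≈ -73.330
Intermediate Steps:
-411/33 - 487/X(4) = -411/33 - 487/(2*4) = -411*1/33 - 487/8 = -137/11 - 487*⅛ = -137/11 - 487/8 = -6453/88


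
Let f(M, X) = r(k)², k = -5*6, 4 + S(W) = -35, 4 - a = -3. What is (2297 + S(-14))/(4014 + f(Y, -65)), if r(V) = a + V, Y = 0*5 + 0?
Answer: 2258/4543 ≈ 0.49703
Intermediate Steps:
a = 7 (a = 4 - 1*(-3) = 4 + 3 = 7)
S(W) = -39 (S(W) = -4 - 35 = -39)
Y = 0 (Y = 0 + 0 = 0)
k = -30
r(V) = 7 + V
f(M, X) = 529 (f(M, X) = (7 - 30)² = (-23)² = 529)
(2297 + S(-14))/(4014 + f(Y, -65)) = (2297 - 39)/(4014 + 529) = 2258/4543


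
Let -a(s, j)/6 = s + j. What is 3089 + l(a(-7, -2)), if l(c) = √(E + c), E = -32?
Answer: 3089 + √22 ≈ 3093.7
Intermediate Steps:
a(s, j) = -6*j - 6*s (a(s, j) = -6*(s + j) = -6*(j + s) = -6*j - 6*s)
l(c) = √(-32 + c)
3089 + l(a(-7, -2)) = 3089 + √(-32 + (-6*(-2) - 6*(-7))) = 3089 + √(-32 + (12 + 42)) = 3089 + √(-32 + 54) = 3089 + √22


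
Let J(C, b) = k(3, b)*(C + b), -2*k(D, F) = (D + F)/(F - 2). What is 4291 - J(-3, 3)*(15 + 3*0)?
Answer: 4291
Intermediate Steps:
k(D, F) = -(D + F)/(2*(-2 + F)) (k(D, F) = -(D + F)/(2*(F - 2)) = -(D + F)/(2*(-2 + F)))
J(C, b) = (-3 - b)*(C + b)/(2*(-2 + b)) (J(C, b) = ((-1*3 - b)/(2*(-2 + b)))*(C + b) = ((-3 - b)/(2*(-2 + b)))*(C + b) = (-3 - b)*(C + b)/(2*(-2 + b)))
4291 - J(-3, 3)*(15 + 3*0) = 4291 - (-(3 + 3)*(-3 + 3)/(-4 + 2*3))*(15 + 3*0) = 4291 - (-1*6*0/(-4 + 6))*(15 + 0) = 4291 - (-1*6*0/2)*15 = 4291 - (-1*1/2*6*0)*15 = 4291 - 0*15 = 4291 - 1*0 = 4291 + 0 = 4291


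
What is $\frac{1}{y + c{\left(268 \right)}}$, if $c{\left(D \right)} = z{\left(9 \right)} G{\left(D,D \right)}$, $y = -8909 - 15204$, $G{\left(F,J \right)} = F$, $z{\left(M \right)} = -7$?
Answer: $- \frac{1}{25989} \approx -3.8478 \cdot 10^{-5}$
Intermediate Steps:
$y = -24113$
$c{\left(D \right)} = - 7 D$
$\frac{1}{y + c{\left(268 \right)}} = \frac{1}{-24113 - 1876} = \frac{1}{-25989} = - \frac{1}{25989}$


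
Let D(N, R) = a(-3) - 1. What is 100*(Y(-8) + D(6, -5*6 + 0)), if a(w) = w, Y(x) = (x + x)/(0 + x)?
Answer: -200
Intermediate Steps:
Y(x) = 2 (Y(x) = (2*x)/x = 2)
D(N, R) = -4 (D(N, R) = -3 - 1 = -4)
100*(Y(-8) + D(6, -5*6 + 0)) = 100*(2 - 4) = 100*(-2) = -200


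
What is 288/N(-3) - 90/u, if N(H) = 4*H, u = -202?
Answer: -2379/101 ≈ -23.554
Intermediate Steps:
288/N(-3) - 90/u = 288/((4*(-3))) - 90/(-202) = 288/(-12) - 90*(-1/202) = 288*(-1/12) + 45/101 = -24 + 45/101 = -2379/101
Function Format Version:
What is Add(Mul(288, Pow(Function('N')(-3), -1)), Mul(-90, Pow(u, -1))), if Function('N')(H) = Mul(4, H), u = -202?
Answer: Rational(-2379, 101) ≈ -23.554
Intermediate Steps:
Add(Mul(288, Pow(Function('N')(-3), -1)), Mul(-90, Pow(u, -1))) = Add(Mul(288, Pow(Mul(4, -3), -1)), Mul(-90, Pow(-202, -1))) = Add(Mul(288, Pow(-12, -1)), Mul(-90, Rational(-1, 202))) = Add(Mul(288, Rational(-1, 12)), Rational(45, 101)) = Add(-24, Rational(45, 101)) = Rational(-2379, 101)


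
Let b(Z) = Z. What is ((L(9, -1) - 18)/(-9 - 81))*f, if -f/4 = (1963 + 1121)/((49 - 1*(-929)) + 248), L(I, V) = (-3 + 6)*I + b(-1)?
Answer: 8224/9195 ≈ 0.89440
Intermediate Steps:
L(I, V) = -1 + 3*I (L(I, V) = (-3 + 6)*I - 1 = 3*I - 1 = -1 + 3*I)
f = -6168/613 (f = -4*(1963 + 1121)/((49 - 1*(-929)) + 248) = -12336/((49 + 929) + 248) = -12336/(978 + 248) = -12336/1226 = -4*1542/613 = -6168/613 ≈ -10.062)
((L(9, -1) - 18)/(-9 - 81))*f = (((-1 + 3*9) - 18)/(-9 - 81))*(-6168/613) = (((-1 + 27) - 18)/(-90))*(-6168/613) = ((26 - 18)*(-1/90))*(-6168/613) = (8*(-1/90))*(-6168/613) = -4/45*(-6168/613) = 8224/9195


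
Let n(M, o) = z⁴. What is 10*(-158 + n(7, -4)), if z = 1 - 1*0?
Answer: -1570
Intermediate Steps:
z = 1 (z = 1 + 0 = 1)
n(M, o) = 1 (n(M, o) = 1⁴ = 1)
10*(-158 + n(7, -4)) = 10*(-158 + 1) = 10*(-157) = -1570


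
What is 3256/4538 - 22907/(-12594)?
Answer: 72479015/28575786 ≈ 2.5364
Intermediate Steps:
3256/4538 - 22907/(-12594) = 3256*(1/4538) - 22907*(-1/12594) = 1628/2269 + 22907/12594 = 72479015/28575786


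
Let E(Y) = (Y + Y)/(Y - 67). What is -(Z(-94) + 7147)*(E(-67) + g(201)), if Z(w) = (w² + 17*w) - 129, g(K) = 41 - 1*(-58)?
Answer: -1425600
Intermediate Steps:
E(Y) = 2*Y/(-67 + Y) (E(Y) = (2*Y)/(-67 + Y) = 2*Y/(-67 + Y))
g(K) = 99 (g(K) = 41 + 58 = 99)
Z(w) = -129 + w² + 17*w
-(Z(-94) + 7147)*(E(-67) + g(201)) = -((-129 + (-94)² + 17*(-94)) + 7147)*(2*(-67)/(-67 - 67) + 99) = -((-129 + 8836 - 1598) + 7147)*(2*(-67)/(-134) + 99) = -(7109 + 7147)*(2*(-67)*(-1/134) + 99) = -14256*(1 + 99) = -14256*100 = -1*1425600 = -1425600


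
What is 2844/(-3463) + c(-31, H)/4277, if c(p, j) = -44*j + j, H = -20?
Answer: -9185608/14811251 ≈ -0.62018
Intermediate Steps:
c(p, j) = -43*j
2844/(-3463) + c(-31, H)/4277 = 2844/(-3463) - 43*(-20)/4277 = 2844*(-1/3463) + 860*(1/4277) = -2844/3463 + 860/4277 = -9185608/14811251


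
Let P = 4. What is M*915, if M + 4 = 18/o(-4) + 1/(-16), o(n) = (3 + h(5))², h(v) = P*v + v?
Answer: -2897805/784 ≈ -3696.2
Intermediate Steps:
h(v) = 5*v (h(v) = 4*v + v = 5*v)
o(n) = 784 (o(n) = (3 + 5*5)² = (3 + 25)² = 28² = 784)
M = -3167/784 (M = -4 + (18/784 + 1/(-16)) = -4 + (18*(1/784) + 1*(-1/16)) = -4 + (9/392 - 1/16) = -4 - 31/784 = -3167/784 ≈ -4.0395)
M*915 = -3167/784*915 = -2897805/784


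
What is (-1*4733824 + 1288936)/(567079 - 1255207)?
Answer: 143537/28672 ≈ 5.0062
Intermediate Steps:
(-1*4733824 + 1288936)/(567079 - 1255207) = (-4733824 + 1288936)/(-688128) = -3444888*(-1/688128) = 143537/28672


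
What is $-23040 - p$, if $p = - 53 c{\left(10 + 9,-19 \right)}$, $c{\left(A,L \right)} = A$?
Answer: $-22033$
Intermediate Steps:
$p = -1007$ ($p = - 53 \left(10 + 9\right) = \left(-53\right) 19 = -1007$)
$-23040 - p = -23040 - -1007 = -23040 + 1007 = -22033$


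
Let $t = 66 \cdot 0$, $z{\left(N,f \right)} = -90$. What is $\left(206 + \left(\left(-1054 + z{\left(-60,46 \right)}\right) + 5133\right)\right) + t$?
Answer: $4195$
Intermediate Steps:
$t = 0$
$\left(206 + \left(\left(-1054 + z{\left(-60,46 \right)}\right) + 5133\right)\right) + t = \left(206 + \left(\left(-1054 - 90\right) + 5133\right)\right) + 0 = \left(206 + \left(-1144 + 5133\right)\right) + 0 = \left(206 + 3989\right) + 0 = 4195 + 0 = 4195$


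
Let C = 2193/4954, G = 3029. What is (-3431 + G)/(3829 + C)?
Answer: -1991508/18971059 ≈ -0.10498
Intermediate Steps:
C = 2193/4954 (C = 2193*(1/4954) = 2193/4954 ≈ 0.44267)
(-3431 + G)/(3829 + C) = (-3431 + 3029)/(3829 + 2193/4954) = -402/18971059/4954 = -402*4954/18971059 = -1991508/18971059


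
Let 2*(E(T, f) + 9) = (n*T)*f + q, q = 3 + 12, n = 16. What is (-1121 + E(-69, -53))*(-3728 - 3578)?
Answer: -205543351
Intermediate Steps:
q = 15
E(T, f) = -3/2 + 8*T*f (E(T, f) = -9 + ((16*T)*f + 15)/2 = -9 + (16*T*f + 15)/2 = -9 + (15 + 16*T*f)/2 = -9 + (15/2 + 8*T*f) = -3/2 + 8*T*f)
(-1121 + E(-69, -53))*(-3728 - 3578) = (-1121 + (-3/2 + 8*(-69)*(-53)))*(-3728 - 3578) = (-1121 + (-3/2 + 29256))*(-7306) = (-1121 + 58509/2)*(-7306) = (56267/2)*(-7306) = -205543351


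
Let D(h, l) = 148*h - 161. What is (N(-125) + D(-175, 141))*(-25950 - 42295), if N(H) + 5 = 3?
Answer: 1778669435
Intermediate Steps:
D(h, l) = -161 + 148*h
N(H) = -2 (N(H) = -5 + 3 = -2)
(N(-125) + D(-175, 141))*(-25950 - 42295) = (-2 + (-161 + 148*(-175)))*(-25950 - 42295) = (-2 + (-161 - 25900))*(-68245) = (-2 - 26061)*(-68245) = -26063*(-68245) = 1778669435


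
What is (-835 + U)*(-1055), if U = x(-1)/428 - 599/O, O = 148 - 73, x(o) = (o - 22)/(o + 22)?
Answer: 13322517423/14980 ≈ 8.8935e+5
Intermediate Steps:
x(o) = (-22 + o)/(22 + o)
O = 75
U = -598393/74900 (U = ((-22 - 1)/(22 - 1))/428 - 599/75 = (-23/21)*(1/428) - 599*1/75 = ((1/21)*(-23))*(1/428) - 599/75 = -23/21*1/428 - 599/75 = -23/8988 - 599/75 = -598393/74900 ≈ -7.9892)
(-835 + U)*(-1055) = (-835 - 598393/74900)*(-1055) = -63139893/74900*(-1055) = 13322517423/14980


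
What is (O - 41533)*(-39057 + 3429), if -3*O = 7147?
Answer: 1564615496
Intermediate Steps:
O = -7147/3 (O = -⅓*7147 = -7147/3 ≈ -2382.3)
(O - 41533)*(-39057 + 3429) = (-7147/3 - 41533)*(-39057 + 3429) = -131746/3*(-35628) = 1564615496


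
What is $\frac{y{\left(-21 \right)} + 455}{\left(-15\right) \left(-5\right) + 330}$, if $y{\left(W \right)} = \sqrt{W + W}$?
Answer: $\frac{91}{81} + \frac{i \sqrt{42}}{405} \approx 1.1235 + 0.016002 i$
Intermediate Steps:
$y{\left(W \right)} = \sqrt{2} \sqrt{W}$ ($y{\left(W \right)} = \sqrt{2 W} = \sqrt{2} \sqrt{W}$)
$\frac{y{\left(-21 \right)} + 455}{\left(-15\right) \left(-5\right) + 330} = \frac{\sqrt{2} \sqrt{-21} + 455}{\left(-15\right) \left(-5\right) + 330} = \frac{\sqrt{2} i \sqrt{21} + 455}{75 + 330} = \frac{i \sqrt{42} + 455}{405} = \left(455 + i \sqrt{42}\right) \frac{1}{405} = \frac{91}{81} + \frac{i \sqrt{42}}{405}$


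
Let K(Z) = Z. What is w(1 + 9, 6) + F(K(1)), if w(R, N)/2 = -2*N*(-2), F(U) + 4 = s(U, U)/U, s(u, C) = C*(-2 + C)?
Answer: 43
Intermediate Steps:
F(U) = -6 + U (F(U) = -4 + (U*(-2 + U))/U = -4 + (-2 + U) = -6 + U)
w(R, N) = 8*N (w(R, N) = 2*(-2*N*(-2)) = 2*(4*N) = 8*N)
w(1 + 9, 6) + F(K(1)) = 8*6 + (-6 + 1) = 48 - 5 = 43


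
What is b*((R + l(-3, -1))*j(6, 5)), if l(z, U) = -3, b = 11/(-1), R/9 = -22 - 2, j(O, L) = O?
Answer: 14454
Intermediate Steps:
R = -216 (R = 9*(-22 - 2) = 9*(-24) = -216)
b = -11 (b = 11*(-1) = -11)
b*((R + l(-3, -1))*j(6, 5)) = -11*(-216 - 3)*6 = -(-2409)*6 = -11*(-1314) = 14454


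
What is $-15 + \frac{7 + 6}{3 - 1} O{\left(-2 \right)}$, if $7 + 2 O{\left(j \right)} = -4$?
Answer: $- \frac{203}{4} \approx -50.75$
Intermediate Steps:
$O{\left(j \right)} = - \frac{11}{2}$ ($O{\left(j \right)} = - \frac{7}{2} + \frac{1}{2} \left(-4\right) = - \frac{7}{2} - 2 = - \frac{11}{2}$)
$-15 + \frac{7 + 6}{3 - 1} O{\left(-2 \right)} = -15 + \frac{7 + 6}{3 - 1} \left(- \frac{11}{2}\right) = -15 + \frac{13}{2} \left(- \frac{11}{2}\right) = -15 - \frac{143}{4} = - \frac{203}{4}$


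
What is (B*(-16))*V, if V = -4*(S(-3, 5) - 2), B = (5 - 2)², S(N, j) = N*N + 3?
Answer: 5760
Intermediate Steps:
S(N, j) = 3 + N² (S(N, j) = N² + 3 = 3 + N²)
B = 9 (B = 3² = 9)
V = -40 (V = -4*((3 + (-3)²) - 2) = -4*((3 + 9) - 2) = -4*(12 - 2) = -4*10 = -40)
(B*(-16))*V = (9*(-16))*(-40) = -144*(-40) = 5760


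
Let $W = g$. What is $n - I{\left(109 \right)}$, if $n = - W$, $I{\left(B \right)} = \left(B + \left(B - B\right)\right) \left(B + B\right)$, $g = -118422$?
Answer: $94660$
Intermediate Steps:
$W = -118422$
$I{\left(B \right)} = 2 B^{2}$ ($I{\left(B \right)} = \left(B + 0\right) 2 B = B 2 B = 2 B^{2}$)
$n = 118422$ ($n = \left(-1\right) \left(-118422\right) = 118422$)
$n - I{\left(109 \right)} = 118422 - 2 \cdot 109^{2} = 118422 - 2 \cdot 11881 = 118422 - 23762 = 94660$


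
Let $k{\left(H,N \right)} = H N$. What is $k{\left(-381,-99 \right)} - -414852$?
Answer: $452571$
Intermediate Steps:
$k{\left(-381,-99 \right)} - -414852 = \left(-381\right) \left(-99\right) - -414852 = 37719 + 414852 = 452571$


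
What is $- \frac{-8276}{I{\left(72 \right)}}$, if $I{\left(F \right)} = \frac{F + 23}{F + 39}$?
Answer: $\frac{918636}{95} \approx 9669.9$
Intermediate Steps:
$I{\left(F \right)} = \frac{23 + F}{39 + F}$
$- \frac{-8276}{I{\left(72 \right)}} = - \frac{-8276}{\frac{1}{39 + 72} \left(23 + 72\right)} = - \frac{-8276}{\frac{1}{111} \cdot 95} = - \frac{-8276}{\frac{95}{111}} = - \frac{\left(-8276\right) 111}{95} = \left(-1\right) \left(- \frac{918636}{95}\right) = \frac{918636}{95}$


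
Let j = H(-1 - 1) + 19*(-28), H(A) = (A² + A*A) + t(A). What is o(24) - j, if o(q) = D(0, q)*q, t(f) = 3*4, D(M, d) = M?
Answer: 512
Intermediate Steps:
t(f) = 12
o(q) = 0 (o(q) = 0*q = 0)
H(A) = 12 + 2*A² (H(A) = (A² + A*A) + 12 = (A² + A²) + 12 = 2*A² + 12 = 12 + 2*A²)
j = -512 (j = (12 + 2*(-1 - 1)²) + 19*(-28) = (12 + 2*(-2)²) - 532 = (12 + 2*4) - 532 = (12 + 8) - 532 = 20 - 532 = -512)
o(24) - j = 0 - 1*(-512) = 0 + 512 = 512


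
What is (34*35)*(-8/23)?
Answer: -9520/23 ≈ -413.91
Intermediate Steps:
(34*35)*(-8/23) = 1190*(-8*1/23) = 1190*(-8/23) = -9520/23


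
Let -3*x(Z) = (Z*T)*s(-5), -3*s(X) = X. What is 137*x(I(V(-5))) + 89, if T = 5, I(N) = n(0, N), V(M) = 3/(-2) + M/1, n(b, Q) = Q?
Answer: 46127/18 ≈ 2562.6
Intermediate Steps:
V(M) = -3/2 + M (V(M) = 3*(-½) + M*1 = -3/2 + M)
I(N) = N
s(X) = -X/3
x(Z) = -25*Z/9 (x(Z) = -Z*5*(-⅓*(-5))/3 = -5*Z*5/(3*3) = -25*Z/9)
137*x(I(V(-5))) + 89 = 137*(-25*(-3/2 - 5)/9) + 89 = 137*(-25/9*(-13/2)) + 89 = 137*(325/18) + 89 = 44525/18 + 89 = 46127/18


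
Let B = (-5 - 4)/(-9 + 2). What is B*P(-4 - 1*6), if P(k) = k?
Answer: -90/7 ≈ -12.857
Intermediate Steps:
B = 9/7 (B = -9/(-7) = -9*(-⅐) = 9/7 ≈ 1.2857)
B*P(-4 - 1*6) = 9*(-4 - 1*6)/7 = 9*(-4 - 6)/7 = (9/7)*(-10) = -90/7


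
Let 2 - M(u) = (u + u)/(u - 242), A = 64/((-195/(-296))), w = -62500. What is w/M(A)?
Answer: -88268750/4719 ≈ -18705.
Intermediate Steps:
A = 18944/195 (A = 64/((-195*(-1/296))) = 64/(195/296) = 64*(296/195) = 18944/195 ≈ 97.149)
M(u) = 2 - 2*u/(-242 + u) (M(u) = 2 - (u + u)/(u - 242) = 2 - 2*u/(-242 + u))
w/M(A) = -62500/((-484/(-242 + 18944/195))) = -62500/((-484/(-28246/195))) = -62500/((-484*(-195/28246))) = -62500/47190/14123 = -62500*14123/47190 = -88268750/4719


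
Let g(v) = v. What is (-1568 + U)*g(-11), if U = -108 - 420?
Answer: 23056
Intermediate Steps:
U = -528
(-1568 + U)*g(-11) = (-1568 - 528)*(-11) = -2096*(-11) = 23056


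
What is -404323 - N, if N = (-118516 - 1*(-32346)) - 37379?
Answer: -280774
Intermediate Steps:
N = -123549 (N = (-118516 + 32346) - 37379 = -86170 - 37379 = -123549)
-404323 - N = -404323 - 1*(-123549) = -404323 + 123549 = -280774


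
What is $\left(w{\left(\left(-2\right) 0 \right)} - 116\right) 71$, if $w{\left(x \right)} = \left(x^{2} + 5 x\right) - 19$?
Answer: $-9585$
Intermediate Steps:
$w{\left(x \right)} = -19 + x^{2} + 5 x$
$\left(w{\left(\left(-2\right) 0 \right)} - 116\right) 71 = \left(\left(-19 + \left(\left(-2\right) 0\right)^{2} + 5 \left(\left(-2\right) 0\right)\right) - 116\right) 71 = \left(\left(-19 + 0^{2} + 5 \cdot 0\right) - 116\right) 71 = \left(\left(-19 + 0 + 0\right) - 116\right) 71 = \left(-19 - 116\right) 71 = \left(-135\right) 71 = -9585$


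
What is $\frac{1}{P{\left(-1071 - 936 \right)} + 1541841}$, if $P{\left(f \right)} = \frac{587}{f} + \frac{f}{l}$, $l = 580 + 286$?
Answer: $\frac{1738062}{2679810715751} \approx 6.4858 \cdot 10^{-7}$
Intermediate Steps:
$l = 866$
$P{\left(f \right)} = \frac{587}{f} + \frac{f}{866}$
$\frac{1}{P{\left(-1071 - 936 \right)} + 1541841} = \frac{1}{\left(\frac{587}{-1071 - 936} + \frac{-1071 - 936}{866}\right) + 1541841} = \frac{1}{\left(\frac{587}{-2007} + \frac{1}{866} \left(-2007\right)\right) + 1541841} = \frac{1}{\left(587 \left(- \frac{1}{2007}\right) - \frac{2007}{866}\right) + 1541841} = \frac{1}{\left(- \frac{587}{2007} - \frac{2007}{866}\right) + 1541841} = \frac{1}{- \frac{4536391}{1738062} + 1541841} = \frac{1}{\frac{2679810715751}{1738062}} = \frac{1738062}{2679810715751}$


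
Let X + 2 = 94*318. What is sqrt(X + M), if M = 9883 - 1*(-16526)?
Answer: sqrt(56299) ≈ 237.27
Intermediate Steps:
M = 26409 (M = 9883 + 16526 = 26409)
X = 29890 (X = -2 + 94*318 = -2 + 29892 = 29890)
sqrt(X + M) = sqrt(29890 + 26409) = sqrt(56299)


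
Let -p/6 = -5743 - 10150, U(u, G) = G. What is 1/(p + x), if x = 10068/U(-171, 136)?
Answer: 34/3244689 ≈ 1.0479e-5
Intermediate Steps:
x = 2517/34 (x = 10068/136 = 10068*(1/136) = 2517/34 ≈ 74.029)
p = 95358 (p = -6*(-5743 - 10150) = -6*(-15893) = 95358)
1/(p + x) = 1/(95358 + 2517/34) = 1/(3244689/34) = 34/3244689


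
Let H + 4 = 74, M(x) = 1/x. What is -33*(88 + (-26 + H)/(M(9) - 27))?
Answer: -2850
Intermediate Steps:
H = 70 (H = -4 + 74 = 70)
-33*(88 + (-26 + H)/(M(9) - 27)) = -33*(88 + (-26 + 70)/(1/9 - 27)) = -33*(88 + 44/(⅑ - 27)) = -33*(88 + 44/(-242/9)) = -33*(88 + 44*(-9/242)) = -33*(88 - 18/11) = -33*950/11 = -2850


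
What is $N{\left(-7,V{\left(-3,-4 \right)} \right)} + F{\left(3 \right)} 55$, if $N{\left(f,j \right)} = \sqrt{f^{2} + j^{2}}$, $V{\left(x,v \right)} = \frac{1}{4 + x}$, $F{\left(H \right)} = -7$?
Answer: $-385 + 5 \sqrt{2} \approx -377.93$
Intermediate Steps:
$N{\left(-7,V{\left(-3,-4 \right)} \right)} + F{\left(3 \right)} 55 = \sqrt{\left(-7\right)^{2} + \left(\frac{1}{4 - 3}\right)^{2}} - 385 = \sqrt{49 + \left(1^{-1}\right)^{2}} - 385 = \sqrt{49 + 1^{2}} - 385 = \sqrt{49 + 1} - 385 = \sqrt{50} - 385 = 5 \sqrt{2} - 385 = -385 + 5 \sqrt{2}$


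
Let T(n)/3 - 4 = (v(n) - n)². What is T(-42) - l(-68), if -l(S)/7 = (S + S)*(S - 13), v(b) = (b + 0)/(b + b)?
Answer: 330171/4 ≈ 82543.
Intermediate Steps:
v(b) = ½ (v(b) = b/((2*b)) = b*(1/(2*b)) = ½)
l(S) = -14*S*(-13 + S) (l(S) = -7*(S + S)*(S - 13) = -7*2*S*(-13 + S) = -14*S*(-13 + S))
T(n) = 12 + 3*(½ - n)²
T(-42) - l(-68) = (12 + 3*(-1 + 2*(-42))²/4) - 14*(-68)*(13 - 1*(-68)) = (12 + 3*(-1 - 84)²/4) - 14*(-68)*(13 + 68) = (12 + (¾)*(-85)²) - 14*(-68)*81 = (12 + (¾)*7225) - 1*(-77112) = (12 + 21675/4) + 77112 = 21723/4 + 77112 = 330171/4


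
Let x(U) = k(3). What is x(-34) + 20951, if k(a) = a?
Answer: 20954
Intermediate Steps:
x(U) = 3
x(-34) + 20951 = 3 + 20951 = 20954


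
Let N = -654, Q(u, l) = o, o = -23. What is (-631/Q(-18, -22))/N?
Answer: -631/15042 ≈ -0.041949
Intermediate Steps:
Q(u, l) = -23
(-631/Q(-18, -22))/N = -631/(-23)/(-654) = -631*(-1/23)*(-1/654) = (631/23)*(-1/654) = -631/15042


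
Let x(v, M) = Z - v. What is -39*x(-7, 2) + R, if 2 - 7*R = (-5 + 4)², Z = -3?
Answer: -1091/7 ≈ -155.86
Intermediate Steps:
x(v, M) = -3 - v
R = ⅐ (R = 2/7 - (-5 + 4)²/7 = 2/7 - ⅐*(-1)² = 2/7 - ⅐*1 = 2/7 - ⅐ = ⅐ ≈ 0.14286)
-39*x(-7, 2) + R = -39*(-3 - 1*(-7)) + ⅐ = -39*(-3 + 7) + ⅐ = -39*4 + ⅐ = -156 + ⅐ = -1091/7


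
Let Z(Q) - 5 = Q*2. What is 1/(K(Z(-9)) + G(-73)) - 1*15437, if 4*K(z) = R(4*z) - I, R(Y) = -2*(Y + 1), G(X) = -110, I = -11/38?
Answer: -198103173/12833 ≈ -15437.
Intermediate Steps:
I = -11/38 (I = -11*1/38 = -11/38 ≈ -0.28947)
Z(Q) = 5 + 2*Q (Z(Q) = 5 + Q*2 = 5 + 2*Q)
R(Y) = -2 - 2*Y (R(Y) = -2*(1 + Y) = -2 - 2*Y)
K(z) = -65/152 - 2*z (K(z) = ((-2 - 8*z) - 1*(-11/38))/4 = ((-2 - 8*z) + 11/38)/4 = (-65/38 - 8*z)/4 = -65/152 - 2*z)
1/(K(Z(-9)) + G(-73)) - 1*15437 = 1/((-65/152 - 2*(5 + 2*(-9))) - 110) - 1*15437 = 1/((-65/152 - 2*(5 - 18)) - 110) - 15437 = 1/((-65/152 - 2*(-13)) - 110) - 15437 = 1/((-65/152 + 26) - 110) - 15437 = 1/(3887/152 - 110) - 15437 = 1/(-12833/152) - 15437 = -152/12833 - 15437 = -198103173/12833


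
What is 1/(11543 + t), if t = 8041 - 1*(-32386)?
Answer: 1/51970 ≈ 1.9242e-5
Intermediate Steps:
t = 40427 (t = 8041 + 32386 = 40427)
1/(11543 + t) = 1/(11543 + 40427) = 1/51970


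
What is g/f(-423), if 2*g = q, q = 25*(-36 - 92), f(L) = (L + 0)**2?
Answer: -1600/178929 ≈ -0.0089421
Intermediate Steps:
f(L) = L**2
q = -3200 (q = 25*(-128) = -3200)
g = -1600 (g = (1/2)*(-3200) = -1600)
g/f(-423) = -1600/((-423)**2) = -1600/178929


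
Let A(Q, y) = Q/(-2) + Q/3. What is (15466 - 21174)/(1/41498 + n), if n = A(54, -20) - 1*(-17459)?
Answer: -236870584/724140101 ≈ -0.32711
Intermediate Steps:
A(Q, y) = -Q/6 (A(Q, y) = Q*(-½) + Q*(⅓) = -Q/2 + Q/3 = -Q/6)
n = 17450 (n = -⅙*54 - 1*(-17459) = -9 + 17459 = 17450)
(15466 - 21174)/(1/41498 + n) = (15466 - 21174)/(1/41498 + 17450) = -5708/(1/41498 + 17450) = -5708/724140101/41498 = -5708*41498/724140101 = -236870584/724140101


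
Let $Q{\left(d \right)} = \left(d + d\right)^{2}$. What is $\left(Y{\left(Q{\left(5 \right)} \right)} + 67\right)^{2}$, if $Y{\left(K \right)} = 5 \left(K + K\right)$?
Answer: $1138489$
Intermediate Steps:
$Q{\left(d \right)} = 4 d^{2}$ ($Q{\left(d \right)} = \left(2 d\right)^{2} = 4 d^{2}$)
$Y{\left(K \right)} = 10 K$ ($Y{\left(K \right)} = 5 \cdot 2 K = 10 K$)
$\left(Y{\left(Q{\left(5 \right)} \right)} + 67\right)^{2} = \left(10 \cdot 4 \cdot 5^{2} + 67\right)^{2} = \left(10 \cdot 4 \cdot 25 + 67\right)^{2} = \left(10 \cdot 100 + 67\right)^{2} = \left(1000 + 67\right)^{2} = 1067^{2} = 1138489$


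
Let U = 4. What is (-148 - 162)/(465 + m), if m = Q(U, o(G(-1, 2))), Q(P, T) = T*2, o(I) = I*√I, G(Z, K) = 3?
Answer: -48050/72039 + 620*√3/72039 ≈ -0.65209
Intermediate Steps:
o(I) = I^(3/2)
Q(P, T) = 2*T
m = 6*√3 (m = 2*3^(3/2) = 2*(3*√3) = 6*√3 ≈ 10.392)
(-148 - 162)/(465 + m) = (-148 - 162)/(465 + 6*√3) = -310/(465 + 6*√3)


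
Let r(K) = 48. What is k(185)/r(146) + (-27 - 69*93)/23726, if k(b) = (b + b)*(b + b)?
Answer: 405972511/142356 ≈ 2851.8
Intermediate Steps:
k(b) = 4*b² (k(b) = (2*b)*(2*b) = 4*b²)
k(185)/r(146) + (-27 - 69*93)/23726 = (4*185²)/48 + (-27 - 69*93)/23726 = (4*34225)*(1/48) + (-27 - 6417)*(1/23726) = 136900*(1/48) - 6444*1/23726 = 34225/12 - 3222/11863 = 405972511/142356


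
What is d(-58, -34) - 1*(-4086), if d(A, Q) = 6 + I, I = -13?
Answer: 4079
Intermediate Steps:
d(A, Q) = -7 (d(A, Q) = 6 - 13 = -7)
d(-58, -34) - 1*(-4086) = -7 - 1*(-4086) = -7 + 4086 = 4079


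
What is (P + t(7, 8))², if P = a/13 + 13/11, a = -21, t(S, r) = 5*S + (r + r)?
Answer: 52287361/20449 ≈ 2557.0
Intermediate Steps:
t(S, r) = 2*r + 5*S (t(S, r) = 5*S + 2*r = 2*r + 5*S)
P = -62/143 (P = -21/13 + 13/11 = -62/143 ≈ -0.43357)
(P + t(7, 8))² = (-62/143 + (2*8 + 5*7))² = (-62/143 + (16 + 35))² = (-62/143 + 51)² = (7231/143)² = 52287361/20449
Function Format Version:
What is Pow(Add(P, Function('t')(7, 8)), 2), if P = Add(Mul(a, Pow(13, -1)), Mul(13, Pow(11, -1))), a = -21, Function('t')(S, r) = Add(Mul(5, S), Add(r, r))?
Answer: Rational(52287361, 20449) ≈ 2557.0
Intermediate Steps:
Function('t')(S, r) = Add(Mul(2, r), Mul(5, S)) (Function('t')(S, r) = Add(Mul(5, S), Mul(2, r)) = Add(Mul(2, r), Mul(5, S)))
P = Rational(-62, 143) (P = Add(Mul(-21, Pow(13, -1)), Mul(13, Pow(11, -1))) = Add(Mul(-21, Rational(1, 13)), Mul(13, Rational(1, 11))) = Add(Rational(-21, 13), Rational(13, 11)) = Rational(-62, 143) ≈ -0.43357)
Pow(Add(P, Function('t')(7, 8)), 2) = Pow(Add(Rational(-62, 143), Add(Mul(2, 8), Mul(5, 7))), 2) = Pow(Add(Rational(-62, 143), Add(16, 35)), 2) = Pow(Add(Rational(-62, 143), 51), 2) = Pow(Rational(7231, 143), 2) = Rational(52287361, 20449)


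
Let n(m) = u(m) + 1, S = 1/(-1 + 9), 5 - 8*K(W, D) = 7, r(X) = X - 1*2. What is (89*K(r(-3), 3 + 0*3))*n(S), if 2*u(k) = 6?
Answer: -89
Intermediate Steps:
u(k) = 3 (u(k) = (½)*6 = 3)
r(X) = -2 + X (r(X) = X - 2 = -2 + X)
K(W, D) = -¼ (K(W, D) = 5/8 - ⅛*7 = 5/8 - 7/8 = -¼)
S = ⅛ (S = 1/8 = ⅛ ≈ 0.12500)
n(m) = 4 (n(m) = 3 + 1 = 4)
(89*K(r(-3), 3 + 0*3))*n(S) = (89*(-¼))*4 = -89/4*4 = -89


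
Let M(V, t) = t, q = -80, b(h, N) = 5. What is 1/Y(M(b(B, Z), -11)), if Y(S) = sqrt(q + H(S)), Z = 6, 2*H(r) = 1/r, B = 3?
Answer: -I*sqrt(38742)/1761 ≈ -0.11177*I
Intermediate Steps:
H(r) = 1/(2*r)
Y(S) = sqrt(-80 + 1/(2*S))
1/Y(M(b(B, Z), -11)) = 1/(sqrt(-320 + 2/(-11))/2) = 1/(sqrt(-320 + 2*(-1/11))/2) = 1/(sqrt(-320 - 2/11)/2) = 1/(sqrt(-3522/11)/2) = 1/((I*sqrt(38742)/11)/2) = 1/(I*sqrt(38742)/22) = -I*sqrt(38742)/1761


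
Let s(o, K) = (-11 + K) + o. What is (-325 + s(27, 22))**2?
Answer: 82369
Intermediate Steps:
s(o, K) = -11 + K + o
(-325 + s(27, 22))**2 = (-325 + (-11 + 22 + 27))**2 = (-325 + 38)**2 = (-287)**2 = 82369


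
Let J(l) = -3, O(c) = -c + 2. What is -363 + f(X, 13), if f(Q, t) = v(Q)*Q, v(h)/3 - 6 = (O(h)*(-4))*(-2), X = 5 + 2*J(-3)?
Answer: -453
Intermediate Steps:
O(c) = 2 - c
X = -1 (X = 5 + 2*(-3) = 5 - 6 = -1)
v(h) = 66 - 24*h (v(h) = 18 + 3*(((2 - h)*(-4))*(-2)) = 18 + 3*((-8 + 4*h)*(-2)) = 18 + 3*(16 - 8*h) = 18 + (48 - 24*h) = 66 - 24*h)
f(Q, t) = Q*(66 - 24*Q) (f(Q, t) = (66 - 24*Q)*Q = Q*(66 - 24*Q))
-363 + f(X, 13) = -363 + 6*(-1)*(11 - 4*(-1)) = -363 + 6*(-1)*(11 + 4) = -363 + 6*(-1)*15 = -363 - 90 = -453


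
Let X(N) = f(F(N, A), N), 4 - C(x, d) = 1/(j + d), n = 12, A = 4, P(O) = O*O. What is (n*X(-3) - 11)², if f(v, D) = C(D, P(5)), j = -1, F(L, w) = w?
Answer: 5329/4 ≈ 1332.3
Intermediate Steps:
P(O) = O²
C(x, d) = 4 - 1/(-1 + d)
f(v, D) = 95/24 (f(v, D) = (-5 + 4*5²)/(-1 + 5²) = (-5 + 4*25)/(-1 + 25) = (-5 + 100)/24 = (1/24)*95 = 95/24)
X(N) = 95/24
(n*X(-3) - 11)² = (12*(95/24) - 11)² = (95/2 - 11)² = (73/2)² = 5329/4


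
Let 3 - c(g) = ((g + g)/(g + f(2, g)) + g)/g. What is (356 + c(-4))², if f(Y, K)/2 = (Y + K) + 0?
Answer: 2053489/16 ≈ 1.2834e+5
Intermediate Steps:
f(Y, K) = 2*K + 2*Y (f(Y, K) = 2*((Y + K) + 0) = 2*((K + Y) + 0) = 2*(K + Y) = 2*K + 2*Y)
c(g) = 3 - (g + 2*g/(4 + 3*g))/g (c(g) = 3 - ((g + g)/(g + (2*g + 2*2)) + g)/g = 3 - ((2*g)/(g + (2*g + 4)) + g)/g = 3 - ((2*g)/(g + (4 + 2*g)) + g)/g = 3 - ((2*g)/(4 + 3*g) + g)/g = 3 - (2*g/(4 + 3*g) + g)/g = 3 - (g + 2*g/(4 + 3*g))/g)
(356 + c(-4))² = (356 + 6*(1 - 4)/(4 + 3*(-4)))² = (356 + 6*(-3)/(4 - 12))² = (356 + 6*(-3)/(-8))² = (356 + 6*(-⅛)*(-3))² = (356 + 9/4)² = (1433/4)² = 2053489/16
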